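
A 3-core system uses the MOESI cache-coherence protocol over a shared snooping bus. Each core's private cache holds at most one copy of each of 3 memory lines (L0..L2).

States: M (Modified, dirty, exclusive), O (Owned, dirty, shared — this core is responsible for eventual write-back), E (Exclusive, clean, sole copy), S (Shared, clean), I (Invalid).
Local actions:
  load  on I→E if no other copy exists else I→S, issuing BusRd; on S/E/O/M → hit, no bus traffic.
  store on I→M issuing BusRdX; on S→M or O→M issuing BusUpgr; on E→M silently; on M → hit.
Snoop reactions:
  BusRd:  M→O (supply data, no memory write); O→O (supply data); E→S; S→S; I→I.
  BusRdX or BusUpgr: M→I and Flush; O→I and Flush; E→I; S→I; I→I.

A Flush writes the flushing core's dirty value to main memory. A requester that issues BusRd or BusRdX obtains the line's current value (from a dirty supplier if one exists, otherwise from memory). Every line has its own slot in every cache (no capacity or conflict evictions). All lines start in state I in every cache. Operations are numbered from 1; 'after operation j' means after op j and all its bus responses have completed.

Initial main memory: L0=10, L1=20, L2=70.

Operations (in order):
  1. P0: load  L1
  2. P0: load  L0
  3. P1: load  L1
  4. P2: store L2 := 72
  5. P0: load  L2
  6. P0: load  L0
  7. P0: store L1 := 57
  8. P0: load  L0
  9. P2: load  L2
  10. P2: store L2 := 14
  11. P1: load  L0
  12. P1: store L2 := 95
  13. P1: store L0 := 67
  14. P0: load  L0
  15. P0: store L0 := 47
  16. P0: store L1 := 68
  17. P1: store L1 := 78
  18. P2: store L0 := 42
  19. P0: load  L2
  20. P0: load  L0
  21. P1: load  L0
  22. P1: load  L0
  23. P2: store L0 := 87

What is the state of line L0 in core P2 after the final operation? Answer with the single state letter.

  op1 P0: load  L1 → E/I/I on L1; bus BusRd; mem=20
  op2 P0: load  L0 → E/I/I on L0; bus BusRd; mem=10
  op3 P1: load  L1 → S/S/I on L1; bus BusRd; mem=20
  op4 P2: store L2 := 72 → I/I/M on L2; bus BusRdX; mem=70
  op5 P0: load  L2 → S/I/O on L2; bus BusRd; mem=70
  op6 P0: load  L0 → E/I/I on L0; bus (none); mem=10
  op7 P0: store L1 := 57 → M/I/I on L1; bus BusUpgr; mem=20
  op8 P0: load  L0 → E/I/I on L0; bus (none); mem=10
  op9 P2: load  L2 → S/I/O on L2; bus (none); mem=70
  op10 P2: store L2 := 14 → I/I/M on L2; bus BusUpgr; mem=70
  op11 P1: load  L0 → S/S/I on L0; bus BusRd; mem=10
  op12 P1: store L2 := 95 → I/M/I on L2; bus BusRdX Flush; mem=14
  op13 P1: store L0 := 67 → I/M/I on L0; bus BusUpgr; mem=10
  op14 P0: load  L0 → S/O/I on L0; bus BusRd; mem=10
  op15 P0: store L0 := 47 → M/I/I on L0; bus BusUpgr Flush; mem=67
  op16 P0: store L1 := 68 → M/I/I on L1; bus (none); mem=20
  op17 P1: store L1 := 78 → I/M/I on L1; bus BusRdX Flush; mem=68
  op18 P2: store L0 := 42 → I/I/M on L0; bus BusRdX Flush; mem=47
  op19 P0: load  L2 → S/O/I on L2; bus BusRd; mem=14
  op20 P0: load  L0 → S/I/O on L0; bus BusRd; mem=47
  op21 P1: load  L0 → S/S/O on L0; bus BusRd; mem=47
  op22 P1: load  L0 → S/S/O on L0; bus (none); mem=47
  op23 P2: store L0 := 87 → I/I/M on L0; bus BusUpgr; mem=47

state = M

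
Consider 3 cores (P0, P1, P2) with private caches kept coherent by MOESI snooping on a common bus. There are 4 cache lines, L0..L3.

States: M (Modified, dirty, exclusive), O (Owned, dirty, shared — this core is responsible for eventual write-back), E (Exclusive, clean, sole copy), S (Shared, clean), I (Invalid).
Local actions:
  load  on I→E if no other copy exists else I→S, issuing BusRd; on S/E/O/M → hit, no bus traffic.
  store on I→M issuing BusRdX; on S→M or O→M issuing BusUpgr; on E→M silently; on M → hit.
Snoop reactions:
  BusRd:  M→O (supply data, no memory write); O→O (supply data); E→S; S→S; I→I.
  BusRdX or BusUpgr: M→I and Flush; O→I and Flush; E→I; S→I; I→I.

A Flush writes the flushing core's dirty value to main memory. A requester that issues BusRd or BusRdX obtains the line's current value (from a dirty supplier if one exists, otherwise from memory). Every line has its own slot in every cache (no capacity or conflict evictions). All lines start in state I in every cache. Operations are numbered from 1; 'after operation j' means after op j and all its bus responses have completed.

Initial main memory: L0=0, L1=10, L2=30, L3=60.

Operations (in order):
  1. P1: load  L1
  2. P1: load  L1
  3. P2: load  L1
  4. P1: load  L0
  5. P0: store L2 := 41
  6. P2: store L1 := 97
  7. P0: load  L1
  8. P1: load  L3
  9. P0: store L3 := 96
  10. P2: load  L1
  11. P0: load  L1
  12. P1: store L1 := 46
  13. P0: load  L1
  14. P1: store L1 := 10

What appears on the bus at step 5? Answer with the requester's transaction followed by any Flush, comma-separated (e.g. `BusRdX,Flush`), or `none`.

1. P1: load  L1  bus=[BusRd]  L1: P0=I P1=E P2=I  mem[L1]=10
2. P1: load  L1  bus=[-]  L1: P0=I P1=E P2=I  mem[L1]=10
3. P2: load  L1  bus=[BusRd]  L1: P0=I P1=S P2=S  mem[L1]=10
4. P1: load  L0  bus=[BusRd]  L0: P0=I P1=E P2=I  mem[L0]=0
5. P0: store L2 := 41  bus=[BusRdX]  L2: P0=M P1=I P2=I  mem[L2]=30
6. P2: store L1 := 97  bus=[BusUpgr]  L1: P0=I P1=I P2=M  mem[L1]=10
7. P0: load  L1  bus=[BusRd]  L1: P0=S P1=I P2=O  mem[L1]=10
8. P1: load  L3  bus=[BusRd]  L3: P0=I P1=E P2=I  mem[L3]=60
9. P0: store L3 := 96  bus=[BusRdX]  L3: P0=M P1=I P2=I  mem[L3]=60
10. P2: load  L1  bus=[-]  L1: P0=S P1=I P2=O  mem[L1]=10
11. P0: load  L1  bus=[-]  L1: P0=S P1=I P2=O  mem[L1]=10
12. P1: store L1 := 46  bus=[BusRdX,Flush]  L1: P0=I P1=M P2=I  mem[L1]=97
13. P0: load  L1  bus=[BusRd]  L1: P0=S P1=O P2=I  mem[L1]=97
14. P1: store L1 := 10  bus=[BusUpgr]  L1: P0=I P1=M P2=I  mem[L1]=97

bus = BusRdX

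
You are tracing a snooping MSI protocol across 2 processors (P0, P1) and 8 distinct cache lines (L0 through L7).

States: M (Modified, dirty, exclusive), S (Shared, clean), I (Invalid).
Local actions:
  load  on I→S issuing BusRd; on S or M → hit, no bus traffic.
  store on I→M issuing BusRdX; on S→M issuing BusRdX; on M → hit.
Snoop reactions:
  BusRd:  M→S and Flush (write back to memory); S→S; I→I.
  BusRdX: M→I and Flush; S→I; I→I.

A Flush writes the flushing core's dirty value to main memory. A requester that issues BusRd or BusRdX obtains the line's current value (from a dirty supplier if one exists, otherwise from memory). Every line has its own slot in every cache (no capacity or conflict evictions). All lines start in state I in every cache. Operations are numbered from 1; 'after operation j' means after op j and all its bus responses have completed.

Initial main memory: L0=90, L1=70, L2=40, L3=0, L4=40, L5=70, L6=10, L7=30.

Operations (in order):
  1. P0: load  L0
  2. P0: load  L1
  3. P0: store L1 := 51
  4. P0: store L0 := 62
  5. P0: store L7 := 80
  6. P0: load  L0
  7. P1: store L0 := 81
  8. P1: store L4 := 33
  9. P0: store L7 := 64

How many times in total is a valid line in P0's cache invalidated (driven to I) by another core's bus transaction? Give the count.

invalidations = 1

step 1: P0: load  L0  ⟶  SI  (L0)  txn=BusRd  M[L0]=90
step 2: P0: load  L1  ⟶  SI  (L1)  txn=BusRd  M[L1]=70
step 3: P0: store L1 := 51  ⟶  MI  (L1)  txn=BusRdX  M[L1]=70
step 4: P0: store L0 := 62  ⟶  MI  (L0)  txn=BusRdX  M[L0]=90
step 5: P0: store L7 := 80  ⟶  MI  (L7)  txn=BusRdX  M[L7]=30
step 6: P0: load  L0  ⟶  MI  (L0)  txn=∅  M[L0]=90
step 7: P1: store L0 := 81  ⟶  IM  (L0)  txn=BusRdX+Flush  M[L0]=62
step 8: P1: store L4 := 33  ⟶  IM  (L4)  txn=BusRdX  M[L4]=40
step 9: P0: store L7 := 64  ⟶  MI  (L7)  txn=∅  M[L7]=30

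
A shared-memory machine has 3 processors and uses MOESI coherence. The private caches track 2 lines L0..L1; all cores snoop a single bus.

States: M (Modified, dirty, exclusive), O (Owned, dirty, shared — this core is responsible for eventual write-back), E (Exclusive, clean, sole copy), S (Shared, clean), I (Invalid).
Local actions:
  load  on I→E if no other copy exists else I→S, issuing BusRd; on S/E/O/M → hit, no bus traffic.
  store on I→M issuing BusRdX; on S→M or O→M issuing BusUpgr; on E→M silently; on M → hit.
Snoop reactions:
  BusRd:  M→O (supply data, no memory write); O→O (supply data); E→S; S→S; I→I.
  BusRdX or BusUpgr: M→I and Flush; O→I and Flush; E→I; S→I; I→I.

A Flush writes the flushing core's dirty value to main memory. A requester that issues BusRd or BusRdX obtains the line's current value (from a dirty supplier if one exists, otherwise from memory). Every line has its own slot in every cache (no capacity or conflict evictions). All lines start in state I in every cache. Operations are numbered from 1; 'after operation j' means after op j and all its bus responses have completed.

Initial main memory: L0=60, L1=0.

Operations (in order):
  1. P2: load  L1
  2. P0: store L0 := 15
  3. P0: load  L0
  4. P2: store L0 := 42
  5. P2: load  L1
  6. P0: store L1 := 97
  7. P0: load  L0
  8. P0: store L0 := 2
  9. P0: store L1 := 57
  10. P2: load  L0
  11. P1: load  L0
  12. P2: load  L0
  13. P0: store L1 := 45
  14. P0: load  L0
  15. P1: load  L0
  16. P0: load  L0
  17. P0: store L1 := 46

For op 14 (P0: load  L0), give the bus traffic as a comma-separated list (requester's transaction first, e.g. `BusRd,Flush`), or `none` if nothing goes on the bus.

bus = none

[1] P2: load  L1 | P0:I, P1:I, P2:E(0) | bus: BusRd
[2] P0: store L0 := 15 | P0:M(15), P1:I, P2:I | bus: BusRdX
[3] P0: load  L0 | P0:M(15), P1:I, P2:I | bus: none
[4] P2: store L0 := 42 | P0:I, P1:I, P2:M(42) | bus: BusRdX,Flush
[5] P2: load  L1 | P0:I, P1:I, P2:E(0) | bus: none
[6] P0: store L1 := 97 | P0:M(97), P1:I, P2:I | bus: BusRdX
[7] P0: load  L0 | P0:S(42), P1:I, P2:O(42) | bus: BusRd
[8] P0: store L0 := 2 | P0:M(2), P1:I, P2:I | bus: BusUpgr,Flush
[9] P0: store L1 := 57 | P0:M(57), P1:I, P2:I | bus: none
[10] P2: load  L0 | P0:O(2), P1:I, P2:S(2) | bus: BusRd
[11] P1: load  L0 | P0:O(2), P1:S(2), P2:S(2) | bus: BusRd
[12] P2: load  L0 | P0:O(2), P1:S(2), P2:S(2) | bus: none
[13] P0: store L1 := 45 | P0:M(45), P1:I, P2:I | bus: none
[14] P0: load  L0 | P0:O(2), P1:S(2), P2:S(2) | bus: none
[15] P1: load  L0 | P0:O(2), P1:S(2), P2:S(2) | bus: none
[16] P0: load  L0 | P0:O(2), P1:S(2), P2:S(2) | bus: none
[17] P0: store L1 := 46 | P0:M(46), P1:I, P2:I | bus: none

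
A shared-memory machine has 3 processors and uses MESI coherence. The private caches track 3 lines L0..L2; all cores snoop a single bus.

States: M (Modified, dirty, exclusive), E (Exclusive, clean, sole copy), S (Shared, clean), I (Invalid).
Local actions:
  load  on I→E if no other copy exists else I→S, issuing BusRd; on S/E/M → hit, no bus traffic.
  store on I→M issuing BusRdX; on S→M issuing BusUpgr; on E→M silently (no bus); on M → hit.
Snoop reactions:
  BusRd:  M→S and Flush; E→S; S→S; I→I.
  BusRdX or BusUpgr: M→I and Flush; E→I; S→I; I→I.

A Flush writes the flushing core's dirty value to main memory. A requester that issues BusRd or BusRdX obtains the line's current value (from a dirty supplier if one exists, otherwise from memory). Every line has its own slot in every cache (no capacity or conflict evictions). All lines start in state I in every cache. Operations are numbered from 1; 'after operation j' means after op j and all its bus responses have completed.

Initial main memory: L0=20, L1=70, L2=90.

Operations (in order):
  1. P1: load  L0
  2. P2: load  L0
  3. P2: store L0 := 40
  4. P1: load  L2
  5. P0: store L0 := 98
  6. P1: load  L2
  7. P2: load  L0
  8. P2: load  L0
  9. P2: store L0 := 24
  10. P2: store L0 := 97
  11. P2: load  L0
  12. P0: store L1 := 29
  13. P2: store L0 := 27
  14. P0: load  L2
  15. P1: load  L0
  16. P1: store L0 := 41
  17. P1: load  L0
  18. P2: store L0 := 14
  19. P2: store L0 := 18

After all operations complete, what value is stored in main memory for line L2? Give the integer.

memory[L2] = 90

1. P1: load  L0  bus=[BusRd]  L0: P0=I P1=E P2=I  mem[L0]=20
2. P2: load  L0  bus=[BusRd]  L0: P0=I P1=S P2=S  mem[L0]=20
3. P2: store L0 := 40  bus=[BusUpgr]  L0: P0=I P1=I P2=M  mem[L0]=20
4. P1: load  L2  bus=[BusRd]  L2: P0=I P1=E P2=I  mem[L2]=90
5. P0: store L0 := 98  bus=[BusRdX,Flush]  L0: P0=M P1=I P2=I  mem[L0]=40
6. P1: load  L2  bus=[-]  L2: P0=I P1=E P2=I  mem[L2]=90
7. P2: load  L0  bus=[BusRd,Flush]  L0: P0=S P1=I P2=S  mem[L0]=98
8. P2: load  L0  bus=[-]  L0: P0=S P1=I P2=S  mem[L0]=98
9. P2: store L0 := 24  bus=[BusUpgr]  L0: P0=I P1=I P2=M  mem[L0]=98
10. P2: store L0 := 97  bus=[-]  L0: P0=I P1=I P2=M  mem[L0]=98
11. P2: load  L0  bus=[-]  L0: P0=I P1=I P2=M  mem[L0]=98
12. P0: store L1 := 29  bus=[BusRdX]  L1: P0=M P1=I P2=I  mem[L1]=70
13. P2: store L0 := 27  bus=[-]  L0: P0=I P1=I P2=M  mem[L0]=98
14. P0: load  L2  bus=[BusRd]  L2: P0=S P1=S P2=I  mem[L2]=90
15. P1: load  L0  bus=[BusRd,Flush]  L0: P0=I P1=S P2=S  mem[L0]=27
16. P1: store L0 := 41  bus=[BusUpgr]  L0: P0=I P1=M P2=I  mem[L0]=27
17. P1: load  L0  bus=[-]  L0: P0=I P1=M P2=I  mem[L0]=27
18. P2: store L0 := 14  bus=[BusRdX,Flush]  L0: P0=I P1=I P2=M  mem[L0]=41
19. P2: store L0 := 18  bus=[-]  L0: P0=I P1=I P2=M  mem[L0]=41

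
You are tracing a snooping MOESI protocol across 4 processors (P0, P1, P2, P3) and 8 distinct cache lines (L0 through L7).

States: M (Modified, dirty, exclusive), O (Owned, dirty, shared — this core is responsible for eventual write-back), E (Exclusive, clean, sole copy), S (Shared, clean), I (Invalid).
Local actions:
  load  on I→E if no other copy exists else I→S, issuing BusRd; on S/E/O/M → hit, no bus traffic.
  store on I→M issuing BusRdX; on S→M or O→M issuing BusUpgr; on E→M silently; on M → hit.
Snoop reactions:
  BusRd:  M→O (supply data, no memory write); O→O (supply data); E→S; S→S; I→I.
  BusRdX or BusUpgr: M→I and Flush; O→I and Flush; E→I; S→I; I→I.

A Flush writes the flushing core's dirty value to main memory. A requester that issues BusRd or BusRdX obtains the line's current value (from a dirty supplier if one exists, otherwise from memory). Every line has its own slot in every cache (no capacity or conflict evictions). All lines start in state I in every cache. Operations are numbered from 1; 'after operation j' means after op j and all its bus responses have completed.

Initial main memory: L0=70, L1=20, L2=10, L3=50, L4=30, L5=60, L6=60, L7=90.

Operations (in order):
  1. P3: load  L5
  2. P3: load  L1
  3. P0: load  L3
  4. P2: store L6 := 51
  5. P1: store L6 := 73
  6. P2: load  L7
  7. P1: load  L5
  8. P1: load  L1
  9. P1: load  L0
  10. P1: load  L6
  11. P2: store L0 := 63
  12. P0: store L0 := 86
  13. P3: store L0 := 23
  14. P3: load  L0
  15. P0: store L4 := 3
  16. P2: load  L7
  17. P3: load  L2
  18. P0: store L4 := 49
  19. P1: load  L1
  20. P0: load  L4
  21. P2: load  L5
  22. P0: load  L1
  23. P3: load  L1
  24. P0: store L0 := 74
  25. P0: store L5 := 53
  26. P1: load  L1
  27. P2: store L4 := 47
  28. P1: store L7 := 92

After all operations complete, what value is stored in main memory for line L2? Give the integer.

memory[L2] = 10

  op1 P3: load  L5 → I/I/I/E on L5; bus BusRd; mem=60
  op2 P3: load  L1 → I/I/I/E on L1; bus BusRd; mem=20
  op3 P0: load  L3 → E/I/I/I on L3; bus BusRd; mem=50
  op4 P2: store L6 := 51 → I/I/M/I on L6; bus BusRdX; mem=60
  op5 P1: store L6 := 73 → I/M/I/I on L6; bus BusRdX Flush; mem=51
  op6 P2: load  L7 → I/I/E/I on L7; bus BusRd; mem=90
  op7 P1: load  L5 → I/S/I/S on L5; bus BusRd; mem=60
  op8 P1: load  L1 → I/S/I/S on L1; bus BusRd; mem=20
  op9 P1: load  L0 → I/E/I/I on L0; bus BusRd; mem=70
  op10 P1: load  L6 → I/M/I/I on L6; bus (none); mem=51
  op11 P2: store L0 := 63 → I/I/M/I on L0; bus BusRdX; mem=70
  op12 P0: store L0 := 86 → M/I/I/I on L0; bus BusRdX Flush; mem=63
  op13 P3: store L0 := 23 → I/I/I/M on L0; bus BusRdX Flush; mem=86
  op14 P3: load  L0 → I/I/I/M on L0; bus (none); mem=86
  op15 P0: store L4 := 3 → M/I/I/I on L4; bus BusRdX; mem=30
  op16 P2: load  L7 → I/I/E/I on L7; bus (none); mem=90
  op17 P3: load  L2 → I/I/I/E on L2; bus BusRd; mem=10
  op18 P0: store L4 := 49 → M/I/I/I on L4; bus (none); mem=30
  op19 P1: load  L1 → I/S/I/S on L1; bus (none); mem=20
  op20 P0: load  L4 → M/I/I/I on L4; bus (none); mem=30
  op21 P2: load  L5 → I/S/S/S on L5; bus BusRd; mem=60
  op22 P0: load  L1 → S/S/I/S on L1; bus BusRd; mem=20
  op23 P3: load  L1 → S/S/I/S on L1; bus (none); mem=20
  op24 P0: store L0 := 74 → M/I/I/I on L0; bus BusRdX Flush; mem=23
  op25 P0: store L5 := 53 → M/I/I/I on L5; bus BusRdX; mem=60
  op26 P1: load  L1 → S/S/I/S on L1; bus (none); mem=20
  op27 P2: store L4 := 47 → I/I/M/I on L4; bus BusRdX Flush; mem=49
  op28 P1: store L7 := 92 → I/M/I/I on L7; bus BusRdX; mem=90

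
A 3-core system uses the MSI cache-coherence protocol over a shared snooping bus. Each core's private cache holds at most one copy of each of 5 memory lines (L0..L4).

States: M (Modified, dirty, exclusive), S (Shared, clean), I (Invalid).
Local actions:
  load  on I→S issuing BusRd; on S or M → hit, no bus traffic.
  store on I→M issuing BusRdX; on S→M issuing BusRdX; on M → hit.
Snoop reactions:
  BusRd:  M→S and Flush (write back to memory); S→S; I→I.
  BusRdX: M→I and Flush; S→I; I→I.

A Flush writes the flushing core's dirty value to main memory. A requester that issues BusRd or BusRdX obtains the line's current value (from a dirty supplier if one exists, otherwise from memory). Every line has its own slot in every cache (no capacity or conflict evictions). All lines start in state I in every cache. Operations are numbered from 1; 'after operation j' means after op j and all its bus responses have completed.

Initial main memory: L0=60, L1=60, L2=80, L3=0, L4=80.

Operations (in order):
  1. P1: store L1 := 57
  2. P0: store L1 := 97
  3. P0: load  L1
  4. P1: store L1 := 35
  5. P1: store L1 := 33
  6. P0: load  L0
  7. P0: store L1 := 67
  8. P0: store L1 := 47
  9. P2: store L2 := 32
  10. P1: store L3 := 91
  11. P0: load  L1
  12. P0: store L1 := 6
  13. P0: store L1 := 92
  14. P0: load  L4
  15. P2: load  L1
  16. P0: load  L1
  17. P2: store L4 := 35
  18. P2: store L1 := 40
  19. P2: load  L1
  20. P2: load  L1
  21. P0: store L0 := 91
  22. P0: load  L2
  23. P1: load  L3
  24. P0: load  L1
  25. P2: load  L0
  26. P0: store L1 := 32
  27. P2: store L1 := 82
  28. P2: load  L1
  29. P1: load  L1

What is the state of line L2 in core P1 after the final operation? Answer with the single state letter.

state = I

  op1 P1: store L1 := 57 → I/M/I on L1; bus BusRdX; mem=60
  op2 P0: store L1 := 97 → M/I/I on L1; bus BusRdX Flush; mem=57
  op3 P0: load  L1 → M/I/I on L1; bus (none); mem=57
  op4 P1: store L1 := 35 → I/M/I on L1; bus BusRdX Flush; mem=97
  op5 P1: store L1 := 33 → I/M/I on L1; bus (none); mem=97
  op6 P0: load  L0 → S/I/I on L0; bus BusRd; mem=60
  op7 P0: store L1 := 67 → M/I/I on L1; bus BusRdX Flush; mem=33
  op8 P0: store L1 := 47 → M/I/I on L1; bus (none); mem=33
  op9 P2: store L2 := 32 → I/I/M on L2; bus BusRdX; mem=80
  op10 P1: store L3 := 91 → I/M/I on L3; bus BusRdX; mem=0
  op11 P0: load  L1 → M/I/I on L1; bus (none); mem=33
  op12 P0: store L1 := 6 → M/I/I on L1; bus (none); mem=33
  op13 P0: store L1 := 92 → M/I/I on L1; bus (none); mem=33
  op14 P0: load  L4 → S/I/I on L4; bus BusRd; mem=80
  op15 P2: load  L1 → S/I/S on L1; bus BusRd Flush; mem=92
  op16 P0: load  L1 → S/I/S on L1; bus (none); mem=92
  op17 P2: store L4 := 35 → I/I/M on L4; bus BusRdX; mem=80
  op18 P2: store L1 := 40 → I/I/M on L1; bus BusRdX; mem=92
  op19 P2: load  L1 → I/I/M on L1; bus (none); mem=92
  op20 P2: load  L1 → I/I/M on L1; bus (none); mem=92
  op21 P0: store L0 := 91 → M/I/I on L0; bus BusRdX; mem=60
  op22 P0: load  L2 → S/I/S on L2; bus BusRd Flush; mem=32
  op23 P1: load  L3 → I/M/I on L3; bus (none); mem=0
  op24 P0: load  L1 → S/I/S on L1; bus BusRd Flush; mem=40
  op25 P2: load  L0 → S/I/S on L0; bus BusRd Flush; mem=91
  op26 P0: store L1 := 32 → M/I/I on L1; bus BusRdX; mem=40
  op27 P2: store L1 := 82 → I/I/M on L1; bus BusRdX Flush; mem=32
  op28 P2: load  L1 → I/I/M on L1; bus (none); mem=32
  op29 P1: load  L1 → I/S/S on L1; bus BusRd Flush; mem=82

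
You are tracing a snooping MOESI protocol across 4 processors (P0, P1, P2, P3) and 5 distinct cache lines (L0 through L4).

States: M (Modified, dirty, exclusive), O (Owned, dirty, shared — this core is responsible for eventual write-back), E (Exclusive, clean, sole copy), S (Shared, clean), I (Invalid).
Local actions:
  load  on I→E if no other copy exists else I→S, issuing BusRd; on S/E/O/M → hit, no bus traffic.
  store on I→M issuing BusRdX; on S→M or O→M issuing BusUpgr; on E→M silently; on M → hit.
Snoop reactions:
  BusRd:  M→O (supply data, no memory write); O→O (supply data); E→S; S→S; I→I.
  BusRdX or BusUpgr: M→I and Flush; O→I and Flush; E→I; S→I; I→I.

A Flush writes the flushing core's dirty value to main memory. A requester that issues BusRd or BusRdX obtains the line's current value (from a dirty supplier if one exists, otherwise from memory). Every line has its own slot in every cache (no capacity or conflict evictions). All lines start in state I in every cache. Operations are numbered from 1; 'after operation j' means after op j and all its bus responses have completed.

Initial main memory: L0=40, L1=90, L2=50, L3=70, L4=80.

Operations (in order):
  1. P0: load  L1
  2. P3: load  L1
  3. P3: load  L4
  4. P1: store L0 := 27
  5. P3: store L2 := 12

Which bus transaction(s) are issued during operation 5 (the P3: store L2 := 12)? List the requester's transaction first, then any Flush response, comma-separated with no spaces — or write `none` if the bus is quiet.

step 1: P0: load  L1  ⟶  EIII  (L1)  txn=BusRd  M[L1]=90
step 2: P3: load  L1  ⟶  SIIS  (L1)  txn=BusRd  M[L1]=90
step 3: P3: load  L4  ⟶  IIIE  (L4)  txn=BusRd  M[L4]=80
step 4: P1: store L0 := 27  ⟶  IMII  (L0)  txn=BusRdX  M[L0]=40
step 5: P3: store L2 := 12  ⟶  IIIM  (L2)  txn=BusRdX  M[L2]=50

bus = BusRdX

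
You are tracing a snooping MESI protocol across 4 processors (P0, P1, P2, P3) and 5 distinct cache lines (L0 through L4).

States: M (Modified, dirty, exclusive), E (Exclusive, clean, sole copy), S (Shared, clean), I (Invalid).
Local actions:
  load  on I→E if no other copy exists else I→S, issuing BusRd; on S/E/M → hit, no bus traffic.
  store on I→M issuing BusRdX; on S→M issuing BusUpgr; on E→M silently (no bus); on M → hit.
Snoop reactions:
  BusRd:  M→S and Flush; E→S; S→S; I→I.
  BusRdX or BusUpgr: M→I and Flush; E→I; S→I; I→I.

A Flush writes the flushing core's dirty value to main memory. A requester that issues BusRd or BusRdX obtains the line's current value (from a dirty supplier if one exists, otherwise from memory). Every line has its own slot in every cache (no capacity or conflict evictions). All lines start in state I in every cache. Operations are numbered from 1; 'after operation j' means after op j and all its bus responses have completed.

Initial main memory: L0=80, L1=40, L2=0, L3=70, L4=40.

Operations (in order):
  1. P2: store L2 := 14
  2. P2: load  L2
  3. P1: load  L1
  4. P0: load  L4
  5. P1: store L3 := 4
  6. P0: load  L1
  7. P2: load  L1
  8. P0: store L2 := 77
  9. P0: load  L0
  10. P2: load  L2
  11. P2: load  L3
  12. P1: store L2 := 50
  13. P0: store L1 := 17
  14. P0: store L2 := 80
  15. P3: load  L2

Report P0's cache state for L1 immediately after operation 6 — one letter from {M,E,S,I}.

state = S

  op1 P2: store L2 := 14 → I/I/M/I on L2; bus BusRdX; mem=0
  op2 P2: load  L2 → I/I/M/I on L2; bus (none); mem=0
  op3 P1: load  L1 → I/E/I/I on L1; bus BusRd; mem=40
  op4 P0: load  L4 → E/I/I/I on L4; bus BusRd; mem=40
  op5 P1: store L3 := 4 → I/M/I/I on L3; bus BusRdX; mem=70
  op6 P0: load  L1 → S/S/I/I on L1; bus BusRd; mem=40
  op7 P2: load  L1 → S/S/S/I on L1; bus BusRd; mem=40
  op8 P0: store L2 := 77 → M/I/I/I on L2; bus BusRdX Flush; mem=14
  op9 P0: load  L0 → E/I/I/I on L0; bus BusRd; mem=80
  op10 P2: load  L2 → S/I/S/I on L2; bus BusRd Flush; mem=77
  op11 P2: load  L3 → I/S/S/I on L3; bus BusRd Flush; mem=4
  op12 P1: store L2 := 50 → I/M/I/I on L2; bus BusRdX; mem=77
  op13 P0: store L1 := 17 → M/I/I/I on L1; bus BusUpgr; mem=40
  op14 P0: store L2 := 80 → M/I/I/I on L2; bus BusRdX Flush; mem=50
  op15 P3: load  L2 → S/I/I/S on L2; bus BusRd Flush; mem=80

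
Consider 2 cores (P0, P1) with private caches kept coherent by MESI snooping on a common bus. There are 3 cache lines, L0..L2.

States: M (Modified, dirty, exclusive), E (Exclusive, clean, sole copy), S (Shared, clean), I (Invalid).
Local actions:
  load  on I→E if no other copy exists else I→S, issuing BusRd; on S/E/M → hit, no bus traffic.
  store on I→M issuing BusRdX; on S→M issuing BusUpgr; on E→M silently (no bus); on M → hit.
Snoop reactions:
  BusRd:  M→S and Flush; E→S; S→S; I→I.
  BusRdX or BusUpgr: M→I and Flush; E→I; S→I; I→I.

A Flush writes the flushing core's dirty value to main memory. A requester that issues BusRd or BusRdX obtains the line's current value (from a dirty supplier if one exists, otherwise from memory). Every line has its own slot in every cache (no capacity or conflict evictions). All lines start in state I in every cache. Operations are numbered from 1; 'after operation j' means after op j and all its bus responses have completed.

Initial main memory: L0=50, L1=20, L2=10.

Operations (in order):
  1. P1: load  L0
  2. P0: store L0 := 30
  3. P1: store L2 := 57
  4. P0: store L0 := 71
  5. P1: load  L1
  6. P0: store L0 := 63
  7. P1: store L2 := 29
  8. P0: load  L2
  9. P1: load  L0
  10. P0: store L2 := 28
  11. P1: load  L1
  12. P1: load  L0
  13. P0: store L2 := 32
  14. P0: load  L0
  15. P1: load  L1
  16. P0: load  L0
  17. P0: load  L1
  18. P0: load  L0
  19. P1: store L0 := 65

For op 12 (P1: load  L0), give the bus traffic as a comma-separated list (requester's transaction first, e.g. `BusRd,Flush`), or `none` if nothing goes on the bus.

1. P1: load  L0  bus=[BusRd]  L0: P0=I P1=E  mem[L0]=50
2. P0: store L0 := 30  bus=[BusRdX]  L0: P0=M P1=I  mem[L0]=50
3. P1: store L2 := 57  bus=[BusRdX]  L2: P0=I P1=M  mem[L2]=10
4. P0: store L0 := 71  bus=[-]  L0: P0=M P1=I  mem[L0]=50
5. P1: load  L1  bus=[BusRd]  L1: P0=I P1=E  mem[L1]=20
6. P0: store L0 := 63  bus=[-]  L0: P0=M P1=I  mem[L0]=50
7. P1: store L2 := 29  bus=[-]  L2: P0=I P1=M  mem[L2]=10
8. P0: load  L2  bus=[BusRd,Flush]  L2: P0=S P1=S  mem[L2]=29
9. P1: load  L0  bus=[BusRd,Flush]  L0: P0=S P1=S  mem[L0]=63
10. P0: store L2 := 28  bus=[BusUpgr]  L2: P0=M P1=I  mem[L2]=29
11. P1: load  L1  bus=[-]  L1: P0=I P1=E  mem[L1]=20
12. P1: load  L0  bus=[-]  L0: P0=S P1=S  mem[L0]=63
13. P0: store L2 := 32  bus=[-]  L2: P0=M P1=I  mem[L2]=29
14. P0: load  L0  bus=[-]  L0: P0=S P1=S  mem[L0]=63
15. P1: load  L1  bus=[-]  L1: P0=I P1=E  mem[L1]=20
16. P0: load  L0  bus=[-]  L0: P0=S P1=S  mem[L0]=63
17. P0: load  L1  bus=[BusRd]  L1: P0=S P1=S  mem[L1]=20
18. P0: load  L0  bus=[-]  L0: P0=S P1=S  mem[L0]=63
19. P1: store L0 := 65  bus=[BusUpgr]  L0: P0=I P1=M  mem[L0]=63

bus = none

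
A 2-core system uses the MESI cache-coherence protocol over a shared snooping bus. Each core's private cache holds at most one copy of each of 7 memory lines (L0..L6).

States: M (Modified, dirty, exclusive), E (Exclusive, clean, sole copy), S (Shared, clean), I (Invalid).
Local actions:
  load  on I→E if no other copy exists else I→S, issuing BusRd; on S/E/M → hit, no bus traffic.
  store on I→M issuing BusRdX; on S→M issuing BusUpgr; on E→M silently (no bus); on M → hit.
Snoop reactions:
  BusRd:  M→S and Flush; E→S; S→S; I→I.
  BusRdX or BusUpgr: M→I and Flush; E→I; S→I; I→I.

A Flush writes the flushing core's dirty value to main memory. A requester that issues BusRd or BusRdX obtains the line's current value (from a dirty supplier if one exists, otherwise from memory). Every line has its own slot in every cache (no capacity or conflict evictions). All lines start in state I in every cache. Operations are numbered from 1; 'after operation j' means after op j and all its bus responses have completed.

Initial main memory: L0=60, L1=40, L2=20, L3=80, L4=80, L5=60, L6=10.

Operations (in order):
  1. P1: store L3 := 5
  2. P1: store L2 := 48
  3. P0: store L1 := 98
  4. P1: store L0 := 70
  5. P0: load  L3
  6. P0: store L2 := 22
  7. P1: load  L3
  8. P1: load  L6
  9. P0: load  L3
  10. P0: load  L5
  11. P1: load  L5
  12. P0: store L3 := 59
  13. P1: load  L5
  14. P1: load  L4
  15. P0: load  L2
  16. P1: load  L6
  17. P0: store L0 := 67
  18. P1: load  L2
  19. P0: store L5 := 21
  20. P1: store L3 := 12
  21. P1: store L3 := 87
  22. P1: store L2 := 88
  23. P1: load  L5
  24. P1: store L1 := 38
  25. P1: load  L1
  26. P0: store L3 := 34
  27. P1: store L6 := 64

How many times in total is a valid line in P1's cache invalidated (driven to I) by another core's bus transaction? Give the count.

invalidations = 5

[1] P1: store L3 := 5 | P0:I, P1:M(5) | bus: BusRdX
[2] P1: store L2 := 48 | P0:I, P1:M(48) | bus: BusRdX
[3] P0: store L1 := 98 | P0:M(98), P1:I | bus: BusRdX
[4] P1: store L0 := 70 | P0:I, P1:M(70) | bus: BusRdX
[5] P0: load  L3 | P0:S(5), P1:S(5) | bus: BusRd,Flush
[6] P0: store L2 := 22 | P0:M(22), P1:I | bus: BusRdX,Flush
[7] P1: load  L3 | P0:S(5), P1:S(5) | bus: none
[8] P1: load  L6 | P0:I, P1:E(10) | bus: BusRd
[9] P0: load  L3 | P0:S(5), P1:S(5) | bus: none
[10] P0: load  L5 | P0:E(60), P1:I | bus: BusRd
[11] P1: load  L5 | P0:S(60), P1:S(60) | bus: BusRd
[12] P0: store L3 := 59 | P0:M(59), P1:I | bus: BusUpgr
[13] P1: load  L5 | P0:S(60), P1:S(60) | bus: none
[14] P1: load  L4 | P0:I, P1:E(80) | bus: BusRd
[15] P0: load  L2 | P0:M(22), P1:I | bus: none
[16] P1: load  L6 | P0:I, P1:E(10) | bus: none
[17] P0: store L0 := 67 | P0:M(67), P1:I | bus: BusRdX,Flush
[18] P1: load  L2 | P0:S(22), P1:S(22) | bus: BusRd,Flush
[19] P0: store L5 := 21 | P0:M(21), P1:I | bus: BusUpgr
[20] P1: store L3 := 12 | P0:I, P1:M(12) | bus: BusRdX,Flush
[21] P1: store L3 := 87 | P0:I, P1:M(87) | bus: none
[22] P1: store L2 := 88 | P0:I, P1:M(88) | bus: BusUpgr
[23] P1: load  L5 | P0:S(21), P1:S(21) | bus: BusRd,Flush
[24] P1: store L1 := 38 | P0:I, P1:M(38) | bus: BusRdX,Flush
[25] P1: load  L1 | P0:I, P1:M(38) | bus: none
[26] P0: store L3 := 34 | P0:M(34), P1:I | bus: BusRdX,Flush
[27] P1: store L6 := 64 | P0:I, P1:M(64) | bus: none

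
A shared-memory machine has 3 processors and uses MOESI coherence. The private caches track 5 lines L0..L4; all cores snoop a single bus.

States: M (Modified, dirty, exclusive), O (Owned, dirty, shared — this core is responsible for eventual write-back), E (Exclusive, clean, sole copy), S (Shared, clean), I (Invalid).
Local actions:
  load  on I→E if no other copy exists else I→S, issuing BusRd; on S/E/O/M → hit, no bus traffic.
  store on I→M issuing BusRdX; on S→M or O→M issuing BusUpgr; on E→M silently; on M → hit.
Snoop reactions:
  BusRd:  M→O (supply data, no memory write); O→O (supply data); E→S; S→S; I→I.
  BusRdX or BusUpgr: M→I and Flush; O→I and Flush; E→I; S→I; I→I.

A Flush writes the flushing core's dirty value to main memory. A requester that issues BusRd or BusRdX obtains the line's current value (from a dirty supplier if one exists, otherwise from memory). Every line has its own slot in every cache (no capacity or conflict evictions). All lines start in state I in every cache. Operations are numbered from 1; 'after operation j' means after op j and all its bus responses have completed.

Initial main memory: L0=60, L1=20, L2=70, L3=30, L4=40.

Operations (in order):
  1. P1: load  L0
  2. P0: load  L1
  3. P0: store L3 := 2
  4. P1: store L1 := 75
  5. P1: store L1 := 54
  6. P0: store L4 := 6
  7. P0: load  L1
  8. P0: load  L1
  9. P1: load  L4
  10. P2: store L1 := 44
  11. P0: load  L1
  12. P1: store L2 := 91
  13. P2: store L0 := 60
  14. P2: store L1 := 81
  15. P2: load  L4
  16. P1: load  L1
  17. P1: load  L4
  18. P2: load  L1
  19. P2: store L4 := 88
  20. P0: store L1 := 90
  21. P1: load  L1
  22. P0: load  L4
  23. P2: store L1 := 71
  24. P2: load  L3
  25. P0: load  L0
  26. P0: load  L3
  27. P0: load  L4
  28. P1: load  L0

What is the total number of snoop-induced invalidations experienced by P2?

  op1 P1: load  L0 → I/E/I on L0; bus BusRd; mem=60
  op2 P0: load  L1 → E/I/I on L1; bus BusRd; mem=20
  op3 P0: store L3 := 2 → M/I/I on L3; bus BusRdX; mem=30
  op4 P1: store L1 := 75 → I/M/I on L1; bus BusRdX; mem=20
  op5 P1: store L1 := 54 → I/M/I on L1; bus (none); mem=20
  op6 P0: store L4 := 6 → M/I/I on L4; bus BusRdX; mem=40
  op7 P0: load  L1 → S/O/I on L1; bus BusRd; mem=20
  op8 P0: load  L1 → S/O/I on L1; bus (none); mem=20
  op9 P1: load  L4 → O/S/I on L4; bus BusRd; mem=40
  op10 P2: store L1 := 44 → I/I/M on L1; bus BusRdX Flush; mem=54
  op11 P0: load  L1 → S/I/O on L1; bus BusRd; mem=54
  op12 P1: store L2 := 91 → I/M/I on L2; bus BusRdX; mem=70
  op13 P2: store L0 := 60 → I/I/M on L0; bus BusRdX; mem=60
  op14 P2: store L1 := 81 → I/I/M on L1; bus BusUpgr; mem=54
  op15 P2: load  L4 → O/S/S on L4; bus BusRd; mem=40
  op16 P1: load  L1 → I/S/O on L1; bus BusRd; mem=54
  op17 P1: load  L4 → O/S/S on L4; bus (none); mem=40
  op18 P2: load  L1 → I/S/O on L1; bus (none); mem=54
  op19 P2: store L4 := 88 → I/I/M on L4; bus BusUpgr Flush; mem=6
  op20 P0: store L1 := 90 → M/I/I on L1; bus BusRdX Flush; mem=81
  op21 P1: load  L1 → O/S/I on L1; bus BusRd; mem=81
  op22 P0: load  L4 → S/I/O on L4; bus BusRd; mem=6
  op23 P2: store L1 := 71 → I/I/M on L1; bus BusRdX Flush; mem=90
  op24 P2: load  L3 → O/I/S on L3; bus BusRd; mem=30
  op25 P0: load  L0 → S/I/O on L0; bus BusRd; mem=60
  op26 P0: load  L3 → O/I/S on L3; bus (none); mem=30
  op27 P0: load  L4 → S/I/O on L4; bus (none); mem=6
  op28 P1: load  L0 → S/S/O on L0; bus BusRd; mem=60

invalidations = 1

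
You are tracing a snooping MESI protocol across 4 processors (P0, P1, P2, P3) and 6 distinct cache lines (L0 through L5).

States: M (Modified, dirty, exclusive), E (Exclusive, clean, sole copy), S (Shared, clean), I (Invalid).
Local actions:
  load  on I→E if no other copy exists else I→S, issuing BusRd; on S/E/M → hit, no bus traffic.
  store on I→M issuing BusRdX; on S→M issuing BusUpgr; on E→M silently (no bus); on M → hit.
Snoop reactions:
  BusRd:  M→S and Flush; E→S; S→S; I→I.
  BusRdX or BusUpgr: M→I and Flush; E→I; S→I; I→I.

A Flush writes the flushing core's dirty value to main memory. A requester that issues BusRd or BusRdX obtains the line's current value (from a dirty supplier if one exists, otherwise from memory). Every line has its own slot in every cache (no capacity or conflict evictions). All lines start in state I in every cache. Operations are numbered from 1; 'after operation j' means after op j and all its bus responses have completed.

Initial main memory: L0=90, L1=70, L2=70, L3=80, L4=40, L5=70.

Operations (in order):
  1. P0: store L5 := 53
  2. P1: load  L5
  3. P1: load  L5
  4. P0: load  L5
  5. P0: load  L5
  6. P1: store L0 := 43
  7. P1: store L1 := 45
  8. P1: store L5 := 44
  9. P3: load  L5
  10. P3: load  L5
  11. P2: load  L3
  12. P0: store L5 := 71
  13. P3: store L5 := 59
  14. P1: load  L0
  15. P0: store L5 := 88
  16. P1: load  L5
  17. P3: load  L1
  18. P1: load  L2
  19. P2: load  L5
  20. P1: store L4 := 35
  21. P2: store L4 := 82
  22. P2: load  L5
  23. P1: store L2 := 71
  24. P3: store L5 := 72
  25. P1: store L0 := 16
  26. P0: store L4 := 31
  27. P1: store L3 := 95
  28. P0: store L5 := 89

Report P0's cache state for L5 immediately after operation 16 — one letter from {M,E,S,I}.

state = S

[1] P0: store L5 := 53 | P0:M(53), P1:I, P2:I, P3:I | bus: BusRdX
[2] P1: load  L5 | P0:S(53), P1:S(53), P2:I, P3:I | bus: BusRd,Flush
[3] P1: load  L5 | P0:S(53), P1:S(53), P2:I, P3:I | bus: none
[4] P0: load  L5 | P0:S(53), P1:S(53), P2:I, P3:I | bus: none
[5] P0: load  L5 | P0:S(53), P1:S(53), P2:I, P3:I | bus: none
[6] P1: store L0 := 43 | P0:I, P1:M(43), P2:I, P3:I | bus: BusRdX
[7] P1: store L1 := 45 | P0:I, P1:M(45), P2:I, P3:I | bus: BusRdX
[8] P1: store L5 := 44 | P0:I, P1:M(44), P2:I, P3:I | bus: BusUpgr
[9] P3: load  L5 | P0:I, P1:S(44), P2:I, P3:S(44) | bus: BusRd,Flush
[10] P3: load  L5 | P0:I, P1:S(44), P2:I, P3:S(44) | bus: none
[11] P2: load  L3 | P0:I, P1:I, P2:E(80), P3:I | bus: BusRd
[12] P0: store L5 := 71 | P0:M(71), P1:I, P2:I, P3:I | bus: BusRdX
[13] P3: store L5 := 59 | P0:I, P1:I, P2:I, P3:M(59) | bus: BusRdX,Flush
[14] P1: load  L0 | P0:I, P1:M(43), P2:I, P3:I | bus: none
[15] P0: store L5 := 88 | P0:M(88), P1:I, P2:I, P3:I | bus: BusRdX,Flush
[16] P1: load  L5 | P0:S(88), P1:S(88), P2:I, P3:I | bus: BusRd,Flush
[17] P3: load  L1 | P0:I, P1:S(45), P2:I, P3:S(45) | bus: BusRd,Flush
[18] P1: load  L2 | P0:I, P1:E(70), P2:I, P3:I | bus: BusRd
[19] P2: load  L5 | P0:S(88), P1:S(88), P2:S(88), P3:I | bus: BusRd
[20] P1: store L4 := 35 | P0:I, P1:M(35), P2:I, P3:I | bus: BusRdX
[21] P2: store L4 := 82 | P0:I, P1:I, P2:M(82), P3:I | bus: BusRdX,Flush
[22] P2: load  L5 | P0:S(88), P1:S(88), P2:S(88), P3:I | bus: none
[23] P1: store L2 := 71 | P0:I, P1:M(71), P2:I, P3:I | bus: none
[24] P3: store L5 := 72 | P0:I, P1:I, P2:I, P3:M(72) | bus: BusRdX
[25] P1: store L0 := 16 | P0:I, P1:M(16), P2:I, P3:I | bus: none
[26] P0: store L4 := 31 | P0:M(31), P1:I, P2:I, P3:I | bus: BusRdX,Flush
[27] P1: store L3 := 95 | P0:I, P1:M(95), P2:I, P3:I | bus: BusRdX
[28] P0: store L5 := 89 | P0:M(89), P1:I, P2:I, P3:I | bus: BusRdX,Flush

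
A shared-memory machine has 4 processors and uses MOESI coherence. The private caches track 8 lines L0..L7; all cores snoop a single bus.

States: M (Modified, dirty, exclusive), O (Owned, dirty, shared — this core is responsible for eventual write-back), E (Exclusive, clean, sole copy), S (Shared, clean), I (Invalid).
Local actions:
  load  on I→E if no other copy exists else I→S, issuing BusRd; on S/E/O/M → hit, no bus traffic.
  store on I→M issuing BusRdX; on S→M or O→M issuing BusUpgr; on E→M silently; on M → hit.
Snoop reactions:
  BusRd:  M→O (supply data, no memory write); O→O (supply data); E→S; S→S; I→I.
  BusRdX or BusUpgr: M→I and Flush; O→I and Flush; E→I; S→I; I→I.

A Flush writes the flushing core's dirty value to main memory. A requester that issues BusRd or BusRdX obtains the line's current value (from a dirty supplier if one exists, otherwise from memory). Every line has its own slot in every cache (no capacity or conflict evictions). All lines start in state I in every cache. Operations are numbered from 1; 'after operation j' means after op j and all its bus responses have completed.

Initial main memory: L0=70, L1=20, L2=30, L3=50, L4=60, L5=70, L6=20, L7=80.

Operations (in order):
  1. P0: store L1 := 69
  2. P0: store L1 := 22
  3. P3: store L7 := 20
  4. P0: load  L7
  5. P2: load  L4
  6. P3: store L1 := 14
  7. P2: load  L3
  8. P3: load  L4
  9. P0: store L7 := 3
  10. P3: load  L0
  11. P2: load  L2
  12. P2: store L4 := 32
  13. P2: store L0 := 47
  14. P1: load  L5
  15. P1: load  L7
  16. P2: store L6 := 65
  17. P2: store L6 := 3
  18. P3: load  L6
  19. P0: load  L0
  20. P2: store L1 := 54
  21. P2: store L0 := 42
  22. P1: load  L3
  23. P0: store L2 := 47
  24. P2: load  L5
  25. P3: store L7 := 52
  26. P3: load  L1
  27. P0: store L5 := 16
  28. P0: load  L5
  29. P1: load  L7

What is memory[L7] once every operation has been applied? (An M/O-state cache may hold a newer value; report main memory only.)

memory[L7] = 3

  op1 P0: store L1 := 69 → M/I/I/I on L1; bus BusRdX; mem=20
  op2 P0: store L1 := 22 → M/I/I/I on L1; bus (none); mem=20
  op3 P3: store L7 := 20 → I/I/I/M on L7; bus BusRdX; mem=80
  op4 P0: load  L7 → S/I/I/O on L7; bus BusRd; mem=80
  op5 P2: load  L4 → I/I/E/I on L4; bus BusRd; mem=60
  op6 P3: store L1 := 14 → I/I/I/M on L1; bus BusRdX Flush; mem=22
  op7 P2: load  L3 → I/I/E/I on L3; bus BusRd; mem=50
  op8 P3: load  L4 → I/I/S/S on L4; bus BusRd; mem=60
  op9 P0: store L7 := 3 → M/I/I/I on L7; bus BusUpgr Flush; mem=20
  op10 P3: load  L0 → I/I/I/E on L0; bus BusRd; mem=70
  op11 P2: load  L2 → I/I/E/I on L2; bus BusRd; mem=30
  op12 P2: store L4 := 32 → I/I/M/I on L4; bus BusUpgr; mem=60
  op13 P2: store L0 := 47 → I/I/M/I on L0; bus BusRdX; mem=70
  op14 P1: load  L5 → I/E/I/I on L5; bus BusRd; mem=70
  op15 P1: load  L7 → O/S/I/I on L7; bus BusRd; mem=20
  op16 P2: store L6 := 65 → I/I/M/I on L6; bus BusRdX; mem=20
  op17 P2: store L6 := 3 → I/I/M/I on L6; bus (none); mem=20
  op18 P3: load  L6 → I/I/O/S on L6; bus BusRd; mem=20
  op19 P0: load  L0 → S/I/O/I on L0; bus BusRd; mem=70
  op20 P2: store L1 := 54 → I/I/M/I on L1; bus BusRdX Flush; mem=14
  op21 P2: store L0 := 42 → I/I/M/I on L0; bus BusUpgr; mem=70
  op22 P1: load  L3 → I/S/S/I on L3; bus BusRd; mem=50
  op23 P0: store L2 := 47 → M/I/I/I on L2; bus BusRdX; mem=30
  op24 P2: load  L5 → I/S/S/I on L5; bus BusRd; mem=70
  op25 P3: store L7 := 52 → I/I/I/M on L7; bus BusRdX Flush; mem=3
  op26 P3: load  L1 → I/I/O/S on L1; bus BusRd; mem=14
  op27 P0: store L5 := 16 → M/I/I/I on L5; bus BusRdX; mem=70
  op28 P0: load  L5 → M/I/I/I on L5; bus (none); mem=70
  op29 P1: load  L7 → I/S/I/O on L7; bus BusRd; mem=3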